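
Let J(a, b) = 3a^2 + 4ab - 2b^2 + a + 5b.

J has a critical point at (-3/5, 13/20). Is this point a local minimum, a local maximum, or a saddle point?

The Hessian of J is constant: H = [[6, 4], [4, -4]].
det(H) = 6·(-4) − 4² = -40.
Since det(H) < 0, H is indefinite and the critical point is a saddle point.

saddle point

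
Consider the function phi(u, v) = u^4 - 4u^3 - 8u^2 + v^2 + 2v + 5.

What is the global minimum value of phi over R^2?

phi(u,v) separates as P(u) + Q(v) + 5, so its minimum is min P + min Q + 5.
P'(u) = 4u(u - 4)(u + 1) vanishes at u ∈ {-1, 0, 4}; Q'(v) = 2v + 2 vanishes at v ∈ {-1}.
Local minima of P (where P''>0): P(-1)=-3, P(4)=-128. Local minima of Q: Q(-1)=-1.
So the global minimum of phi is P(4) + Q(-1) + 5 = -128 − 1 + 5 = -124, attained at (4, -1).

-124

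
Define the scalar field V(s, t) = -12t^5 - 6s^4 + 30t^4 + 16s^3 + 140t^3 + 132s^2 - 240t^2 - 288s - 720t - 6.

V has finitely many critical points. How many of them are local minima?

V separates as a function of s plus a function of t, so ∇V=0 decouples.
∂V/∂s = -24(s - 4)(s - 1)(s + 3) = 0 at s ∈ {-3, 1, 4}; ∂V/∂t = -60(t - 3)(t - 2)(t + 1)(t + 2) = 0 at t ∈ {-2, -1, 2, 3}.
The Hessian is diagonal: diag(V_ss, V_tt). Second derivatives: V_ss(-3)=-672, V_ss(1)=288, V_ss(4)=-504; V_tt(-2)=1200, V_tt(-1)=-720, V_tt(2)=720, V_tt(3)=-1200.
Local minima occur where both diagonal entries positive: (1, -2), (1, 2). Count: 2.

2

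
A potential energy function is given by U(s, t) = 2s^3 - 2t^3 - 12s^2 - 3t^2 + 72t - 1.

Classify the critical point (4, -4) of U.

The mixed partial ∂²U/∂s∂t is 0, so the Hessian at any point is diag(U_ss, U_tt) = diag(12(s - 2), -6(2t + 1)).
At (4, -4): H = diag(24, 42).
Both eigenvalues are positive, so H is positive definite: a local minimum.

local minimum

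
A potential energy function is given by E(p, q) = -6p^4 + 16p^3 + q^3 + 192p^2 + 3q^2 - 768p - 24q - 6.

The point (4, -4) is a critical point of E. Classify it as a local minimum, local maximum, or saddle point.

local maximum

The mixed partial ∂²E/∂p∂q is 0, so the Hessian at any point is diag(E_pp, E_qq) = diag(24(-3p^2 + 4p + 16), 6(q + 1)).
At (4, -4): H = diag(-384, -18).
Both eigenvalues are negative, so H is negative definite: a local maximum.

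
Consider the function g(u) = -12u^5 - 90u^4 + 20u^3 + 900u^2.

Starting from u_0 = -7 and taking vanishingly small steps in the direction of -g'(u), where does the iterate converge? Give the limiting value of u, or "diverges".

-5

g'(u) = -60u(u - 2)(u + 3)(u + 5), so g'(-7) = -30240.
Gradient descent moves in the -g' direction, i.e. u is increasing.
The nearest critical point in that direction is u = -5, where g'' = 4200 > 0 (a local minimum). The iterate converges there.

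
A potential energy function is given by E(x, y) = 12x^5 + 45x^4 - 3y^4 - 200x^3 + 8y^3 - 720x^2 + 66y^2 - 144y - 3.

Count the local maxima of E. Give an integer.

4

E separates as a function of x plus a function of y, so ∇E=0 decouples.
∂E/∂x = 60x(x - 3)(x + 2)(x + 4) = 0 at x ∈ {-4, -2, 0, 3}; ∂E/∂y = -12(y - 4)(y - 1)(y + 3) = 0 at y ∈ {-3, 1, 4}.
The Hessian is diagonal: diag(E_xx, E_yy). Second derivatives: E_xx(-4)=-3360, E_xx(-2)=1200, E_xx(0)=-1440, E_xx(3)=6300; E_yy(-3)=-336, E_yy(1)=144, E_yy(4)=-252.
Local maxima occur where both diagonal entries negative: (-4, -3), (-4, 4), (0, -3), (0, 4). Count: 4.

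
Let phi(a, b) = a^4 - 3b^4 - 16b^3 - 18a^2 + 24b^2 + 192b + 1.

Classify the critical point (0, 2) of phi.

local maximum

The mixed partial ∂²phi/∂a∂b is 0, so the Hessian at any point is diag(phi_aa, phi_bb) = diag(12(a^2 - 3), 12(-3b^2 - 8b + 4)).
At (0, 2): H = diag(-36, -288).
Both eigenvalues are negative, so H is negative definite: a local maximum.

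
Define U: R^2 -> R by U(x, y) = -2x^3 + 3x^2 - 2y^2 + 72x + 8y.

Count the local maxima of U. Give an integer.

1

U separates as a function of x plus a function of y, so ∇U=0 decouples.
∂U/∂x = -6(x - 4)(x + 3) = 0 at x ∈ {-3, 4}; ∂U/∂y = -4(y - 2) = 0 at y ∈ {2}.
The Hessian is diagonal: diag(U_xx, U_yy). Second derivatives: U_xx(-3)=42, U_xx(4)=-42; U_yy(2)=-4.
Local maxima occur where both diagonal entries negative: (4, 2). Count: 1.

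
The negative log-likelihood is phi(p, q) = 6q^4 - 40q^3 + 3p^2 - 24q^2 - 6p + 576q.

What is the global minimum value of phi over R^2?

-835

phi(p,q) separates as A(p) + B(q), so its minimum is min A + min B.
A'(p) = 6p - 6 vanishes at p ∈ {1}; B'(q) = 24(q - 4)(q - 3)(q + 2) vanishes at q ∈ {-2, 3, 4}.
Local minima of A (where A''>0): A(1)=-3. Local minima of B: B(-2)=-832, B(4)=896.
So the global minimum of phi is A(1) + B(-2) = -3 − 832 = -835, attained at (1, -2).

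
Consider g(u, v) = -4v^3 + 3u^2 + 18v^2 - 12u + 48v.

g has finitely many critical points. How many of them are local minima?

g separates as a function of u plus a function of v, so ∇g=0 decouples.
∂g/∂u = 6(u - 2) = 0 at u ∈ {2}; ∂g/∂v = -12(v - 4)(v + 1) = 0 at v ∈ {-1, 4}.
The Hessian is diagonal: diag(g_uu, g_vv). Second derivatives: g_uu(2)=6; g_vv(-1)=60, g_vv(4)=-60.
Local minima occur where both diagonal entries positive: (2, -1). Count: 1.

1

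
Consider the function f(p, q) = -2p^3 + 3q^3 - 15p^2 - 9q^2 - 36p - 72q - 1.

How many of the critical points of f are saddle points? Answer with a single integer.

2

f separates as a function of p plus a function of q, so ∇f=0 decouples.
∂f/∂p = -6(p + 2)(p + 3) = 0 at p ∈ {-3, -2}; ∂f/∂q = 9(q - 4)(q + 2) = 0 at q ∈ {-2, 4}.
The Hessian is diagonal: diag(f_pp, f_qq). Second derivatives: f_pp(-3)=6, f_pp(-2)=-6; f_qq(-2)=-54, f_qq(4)=54.
Saddle points occur where the two diagonal entries have opposite signs: (-3, -2), (-2, 4). Count: 2.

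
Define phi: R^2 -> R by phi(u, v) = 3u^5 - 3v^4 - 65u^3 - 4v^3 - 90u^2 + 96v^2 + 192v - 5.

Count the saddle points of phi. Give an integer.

phi separates as a function of u plus a function of v, so ∇phi=0 decouples.
∂phi/∂u = 15u(u - 4)(u + 1)(u + 3) = 0 at u ∈ {-3, -1, 0, 4}; ∂phi/∂v = -12(v - 4)(v + 1)(v + 4) = 0 at v ∈ {-4, -1, 4}.
The Hessian is diagonal: diag(phi_uu, phi_vv). Second derivatives: phi_uu(-3)=-630, phi_uu(-1)=150, phi_uu(0)=-180, phi_uu(4)=2100; phi_vv(-4)=-288, phi_vv(-1)=180, phi_vv(4)=-480.
Saddle points occur where the two diagonal entries have opposite signs: (-3, -1), (-1, -4), (-1, 4), (0, -1), (4, -4), (4, 4). Count: 6.

6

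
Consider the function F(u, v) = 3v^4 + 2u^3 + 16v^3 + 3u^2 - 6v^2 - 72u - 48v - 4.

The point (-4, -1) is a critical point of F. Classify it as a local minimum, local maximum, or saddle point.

local maximum

The mixed partial ∂²F/∂u∂v is 0, so the Hessian at any point is diag(F_uu, F_vv) = diag(6(2u + 1), 12(3v^2 + 8v - 1)).
At (-4, -1): H = diag(-42, -72).
Both eigenvalues are negative, so H is negative definite: a local maximum.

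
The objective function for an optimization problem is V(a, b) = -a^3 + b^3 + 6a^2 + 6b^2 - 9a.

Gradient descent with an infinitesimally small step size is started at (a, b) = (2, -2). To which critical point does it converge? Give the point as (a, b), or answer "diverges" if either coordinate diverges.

V is separable, so gradient descent decouples: a follows -∂V/∂a, b follows -∂V/∂b.
∂V/∂a = -3(a - 3)(a - 1); at a=2 this is 3, so a decreases.
∂V/∂b = 3b(b + 4); at b=-2 this is -12, so b increases.
a converges to its nearest critical value 1 (a local min of the a-part); b converges to 0. The iterate converges to (1, 0).

(1, 0)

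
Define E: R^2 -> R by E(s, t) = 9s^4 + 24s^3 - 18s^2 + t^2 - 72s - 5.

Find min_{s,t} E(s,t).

-62

E(s,t) separates as P(s) + Q(t) − 5, so its minimum is min P + min Q − 5.
P'(s) = 36(s - 1)(s + 1)(s + 2) vanishes at s ∈ {-2, -1, 1}; Q'(t) = 2t vanishes at t ∈ {0}.
Local minima of P (where P''>0): P(-2)=24, P(1)=-57. Local minima of Q: Q(0)=0.
So the global minimum of E is P(1) + Q(0) − 5 = -57 + 0 − 5 = -62, attained at (1, 0).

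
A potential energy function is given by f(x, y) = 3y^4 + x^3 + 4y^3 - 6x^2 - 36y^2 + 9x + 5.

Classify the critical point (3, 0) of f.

The mixed partial ∂²f/∂x∂y is 0, so the Hessian at any point is diag(f_xx, f_yy) = diag(6(x - 2), 12(3y^2 + 2y - 6)).
At (3, 0): H = diag(6, -72).
The eigenvalues have opposite signs, so H is indefinite: a saddle point.

saddle point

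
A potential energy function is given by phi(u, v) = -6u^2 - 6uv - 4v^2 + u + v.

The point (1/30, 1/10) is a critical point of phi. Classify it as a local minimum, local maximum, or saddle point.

local maximum

The Hessian of phi is constant: H = [[-12, -6], [-6, -8]].
det(H) = (-12)·(-8) − (-6)² = 60.
det(H) > 0 and tr(H) = -20 < 0, so H is negative definite and the point is a local maximum.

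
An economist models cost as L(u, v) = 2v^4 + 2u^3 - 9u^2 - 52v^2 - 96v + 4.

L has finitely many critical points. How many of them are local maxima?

L separates as a function of u plus a function of v, so ∇L=0 decouples.
∂L/∂u = 6u(u - 3) = 0 at u ∈ {0, 3}; ∂L/∂v = 8(v - 4)(v + 1)(v + 3) = 0 at v ∈ {-3, -1, 4}.
The Hessian is diagonal: diag(L_uu, L_vv). Second derivatives: L_uu(0)=-18, L_uu(3)=18; L_vv(-3)=112, L_vv(-1)=-80, L_vv(4)=280.
Local maxima occur where both diagonal entries negative: (0, -1). Count: 1.

1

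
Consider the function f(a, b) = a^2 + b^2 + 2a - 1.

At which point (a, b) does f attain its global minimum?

f(a,b) separates as P(a) + Q(b) − 1, so its minimum is min P + min Q − 1.
P'(a) = 2a + 2 vanishes at a ∈ {-1}; Q'(b) = 2b vanishes at b ∈ {0}.
Local minima of P (where P''>0): P(-1)=-1. Local minima of Q: Q(0)=0.
So the global minimum of f is P(-1) + Q(0) − 1 = -1 + 0 − 1 = -2, attained at (-1, 0).

(-1, 0)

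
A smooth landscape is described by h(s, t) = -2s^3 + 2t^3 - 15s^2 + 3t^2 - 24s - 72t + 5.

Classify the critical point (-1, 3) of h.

saddle point

The mixed partial ∂²h/∂s∂t is 0, so the Hessian at any point is diag(h_ss, h_tt) = diag(-6(2s + 5), 6(2t + 1)).
At (-1, 3): H = diag(-18, 42).
The eigenvalues have opposite signs, so H is indefinite: a saddle point.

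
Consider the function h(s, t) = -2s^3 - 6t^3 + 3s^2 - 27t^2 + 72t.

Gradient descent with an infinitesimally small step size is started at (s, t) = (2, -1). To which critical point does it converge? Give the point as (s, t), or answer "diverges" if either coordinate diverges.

h is separable, so gradient descent decouples: s follows -∂h/∂s, t follows -∂h/∂t.
∂h/∂s = -6s(s - 1); at s=2 this is -12, so s increases.
∂h/∂t = -18(t - 1)(t + 4); at t=-1 this is 108, so t decreases.
The s-coordinate has no critical point in that direction and runs off to infinity.

diverges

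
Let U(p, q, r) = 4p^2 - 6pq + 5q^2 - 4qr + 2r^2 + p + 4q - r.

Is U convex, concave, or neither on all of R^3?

U is quadratic, so its Hessian is the constant matrix H = [[8, -6, 0], [-6, 10, -4], [0, -4, 4]].
Leading principal minors: 8, 44, 48.
All positive ⇒ H ≻ 0 ⇒ convex.

convex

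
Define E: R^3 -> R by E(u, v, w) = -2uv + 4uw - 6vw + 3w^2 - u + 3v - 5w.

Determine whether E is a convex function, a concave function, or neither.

neither

E is quadratic, so its Hessian is the constant matrix H = [[0, -2, 4], [-2, 0, -6], [4, -6, 6]].
Leading principal minors: 0, -4, 72.
Neither pattern holds ⇒ H is indefinite ⇒ neither convex nor concave.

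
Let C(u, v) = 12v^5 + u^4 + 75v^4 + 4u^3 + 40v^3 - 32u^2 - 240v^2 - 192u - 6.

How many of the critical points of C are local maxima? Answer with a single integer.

C separates as a function of u plus a function of v, so ∇C=0 decouples.
∂C/∂u = 4(u - 4)(u + 3)(u + 4) = 0 at u ∈ {-4, -3, 4}; ∂C/∂v = 60v(v - 1)(v + 2)(v + 4) = 0 at v ∈ {-4, -2, 0, 1}.
The Hessian is diagonal: diag(C_uu, C_vv). Second derivatives: C_uu(-4)=32, C_uu(-3)=-28, C_uu(4)=224; C_vv(-4)=-2400, C_vv(-2)=720, C_vv(0)=-480, C_vv(1)=900.
Local maxima occur where both diagonal entries negative: (-3, -4), (-3, 0). Count: 2.

2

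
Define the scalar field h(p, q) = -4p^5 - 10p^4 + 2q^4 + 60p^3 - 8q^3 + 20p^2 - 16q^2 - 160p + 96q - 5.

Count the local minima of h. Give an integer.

h separates as a function of p plus a function of q, so ∇h=0 decouples.
∂h/∂p = -20(p - 2)(p - 1)(p + 1)(p + 4) = 0 at p ∈ {-4, -1, 1, 2}; ∂h/∂q = 8(q - 3)(q - 2)(q + 2) = 0 at q ∈ {-2, 2, 3}.
The Hessian is diagonal: diag(h_pp, h_qq). Second derivatives: h_pp(-4)=1800, h_pp(-1)=-360, h_pp(1)=200, h_pp(2)=-360; h_qq(-2)=160, h_qq(2)=-32, h_qq(3)=40.
Local minima occur where both diagonal entries positive: (-4, -2), (-4, 3), (1, -2), (1, 3). Count: 4.

4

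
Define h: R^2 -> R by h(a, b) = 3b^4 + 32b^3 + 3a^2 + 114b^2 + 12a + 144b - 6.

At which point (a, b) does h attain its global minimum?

(-2, -1)

h(a,b) separates as P(a) + Q(b) − 6, so its minimum is min P + min Q − 6.
P'(a) = 6a + 12 vanishes at a ∈ {-2}; Q'(b) = 12(b + 1)(b + 3)(b + 4) vanishes at b ∈ {-4, -3, -1}.
Local minima of P (where P''>0): P(-2)=-12. Local minima of Q: Q(-4)=-32, Q(-1)=-59.
So the global minimum of h is P(-2) + Q(-1) − 6 = -12 − 59 − 6 = -77, attained at (-2, -1).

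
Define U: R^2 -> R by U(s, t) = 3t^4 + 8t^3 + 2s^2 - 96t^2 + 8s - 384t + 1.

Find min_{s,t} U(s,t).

U(s,t) separates as P(s) + Q(t) + 1, so its minimum is min P + min Q + 1.
P'(s) = 4s + 8 vanishes at s ∈ {-2}; Q'(t) = 12(t - 4)(t + 2)(t + 4) vanishes at t ∈ {-4, -2, 4}.
Local minima of P (where P''>0): P(-2)=-8. Local minima of Q: Q(-4)=256, Q(4)=-1792.
So the global minimum of U is P(-2) + Q(4) + 1 = -8 − 1792 + 1 = -1799, attained at (-2, 4).

-1799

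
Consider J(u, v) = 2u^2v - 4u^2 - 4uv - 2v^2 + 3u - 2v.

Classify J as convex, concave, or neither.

The term 2u^2v is cubic, so the Hessian is not constant.
∂²J/∂u² = 4v - 8, which takes both signs as v varies (negative for sufficiently negative v). A diagonal entry of the Hessian changing sign means the Hessian is neither positive- nor negative-semidefinite on all of R^2.

neither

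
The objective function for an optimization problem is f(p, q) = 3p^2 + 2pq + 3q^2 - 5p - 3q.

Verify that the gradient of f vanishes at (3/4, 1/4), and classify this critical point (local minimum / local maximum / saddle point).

∇f = (6p + 2q - 5, 2p + 6q - 3); substituting (3/4, 1/4) gives ∇f = (0, 0), so (3/4, 1/4) is indeed a critical point.
The Hessian of f is constant: H = [[6, 2], [2, 6]].
det(H) = 6·6 − 2² = 32.
det(H) > 0 and tr(H) = 12 > 0, so H is positive definite and the point is a local minimum.

local minimum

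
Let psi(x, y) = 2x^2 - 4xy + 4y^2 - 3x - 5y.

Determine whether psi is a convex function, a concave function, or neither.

psi is quadratic, so its Hessian is the constant matrix H = [[4, -4], [-4, 8]].
det(H) = 16, tr(H) = 12.
det(H) > 0 and tr(H) > 0, so H is positive definite everywhere: convex.

convex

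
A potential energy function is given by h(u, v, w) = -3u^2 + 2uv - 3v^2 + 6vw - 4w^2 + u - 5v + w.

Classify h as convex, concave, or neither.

concave

h is quadratic, so its Hessian is the constant matrix H = [[-6, 2, 0], [2, -6, 6], [0, 6, -8]].
Leading principal minors: -6, 32, -40.
Signs alternate −, +, − ⇒ H ≺ 0 ⇒ concave.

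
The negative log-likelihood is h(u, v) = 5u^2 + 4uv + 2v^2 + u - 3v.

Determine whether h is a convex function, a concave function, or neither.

convex

h is quadratic, so its Hessian is the constant matrix H = [[10, 4], [4, 4]].
det(H) = 24, tr(H) = 14.
det(H) > 0 and tr(H) > 0, so H is positive definite everywhere: convex.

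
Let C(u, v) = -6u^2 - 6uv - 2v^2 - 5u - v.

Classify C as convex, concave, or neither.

C is quadratic, so its Hessian is the constant matrix H = [[-12, -6], [-6, -4]].
det(H) = 12, tr(H) = -16.
det(H) > 0 and tr(H) < 0, so H is negative definite everywhere: concave.

concave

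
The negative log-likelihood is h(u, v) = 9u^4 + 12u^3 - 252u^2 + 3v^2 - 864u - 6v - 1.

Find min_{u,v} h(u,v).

-4420

h(u,v) separates as P(u) + Q(v) − 1, so its minimum is min P + min Q − 1.
P'(u) = 36(u - 4)(u + 2)(u + 3) vanishes at u ∈ {-3, -2, 4}; Q'(v) = 6v - 6 vanishes at v ∈ {1}.
Local minima of P (where P''>0): P(-3)=729, P(4)=-4416. Local minima of Q: Q(1)=-3.
So the global minimum of h is P(4) + Q(1) − 1 = -4416 − 3 − 1 = -4420, attained at (4, 1).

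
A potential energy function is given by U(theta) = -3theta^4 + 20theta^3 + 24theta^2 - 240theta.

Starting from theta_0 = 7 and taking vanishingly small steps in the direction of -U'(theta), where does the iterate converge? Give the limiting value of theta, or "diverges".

diverges

U'(theta) = -12(theta - 5)(theta - 2)(theta + 2), so U'(7) = -1080.
Gradient descent moves in the -U' direction, i.e. theta is increasing.
There is no critical point above theta=7, and U' keeps the same sign, so the iterate runs off to +∞.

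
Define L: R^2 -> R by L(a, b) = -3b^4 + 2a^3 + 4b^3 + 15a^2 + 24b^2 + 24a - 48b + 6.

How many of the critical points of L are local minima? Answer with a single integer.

L separates as a function of a plus a function of b, so ∇L=0 decouples.
∂L/∂a = 6(a + 1)(a + 4) = 0 at a ∈ {-4, -1}; ∂L/∂b = -12(b - 2)(b - 1)(b + 2) = 0 at b ∈ {-2, 1, 2}.
The Hessian is diagonal: diag(L_aa, L_bb). Second derivatives: L_aa(-4)=-18, L_aa(-1)=18; L_bb(-2)=-144, L_bb(1)=36, L_bb(2)=-48.
Local minima occur where both diagonal entries positive: (-1, 1). Count: 1.

1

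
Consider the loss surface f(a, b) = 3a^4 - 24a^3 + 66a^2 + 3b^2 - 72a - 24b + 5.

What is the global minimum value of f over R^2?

f(a,b) separates as P(a) + Q(b) + 5, so its minimum is min P + min Q + 5.
P'(a) = 12(a - 3)(a - 2)(a - 1) vanishes at a ∈ {1, 2, 3}; Q'(b) = 6b - 24 vanishes at b ∈ {4}.
Local minima of P (where P''>0): P(1)=-27, P(3)=-27. Local minima of Q: Q(4)=-48.
So the global minimum of f is P(1) + Q(4) + 5 = -27 − 48 + 5 = -70, attained at (1, 4).

-70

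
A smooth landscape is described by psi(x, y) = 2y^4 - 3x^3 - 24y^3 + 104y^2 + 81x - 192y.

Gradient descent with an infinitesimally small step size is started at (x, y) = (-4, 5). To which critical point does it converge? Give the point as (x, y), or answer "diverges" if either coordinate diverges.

psi is separable, so gradient descent decouples: x follows -∂psi/∂x, y follows -∂psi/∂y.
∂psi/∂x = -9(x - 3)(x + 3); at x=-4 this is -63, so x increases.
∂psi/∂y = 8(y - 4)(y - 3)(y - 2); at y=5 this is 48, so y decreases.
x converges to its nearest critical value -3 (a local min of the x-part); y converges to 4. The iterate converges to (-3, 4).

(-3, 4)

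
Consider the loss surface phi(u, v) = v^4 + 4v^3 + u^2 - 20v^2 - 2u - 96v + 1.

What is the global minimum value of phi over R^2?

-279

phi(u,v) separates as P(u) + Q(v) + 1, so its minimum is min P + min Q + 1.
P'(u) = 2u - 2 vanishes at u ∈ {1}; Q'(v) = 4(v - 3)(v + 2)(v + 4) vanishes at v ∈ {-4, -2, 3}.
Local minima of P (where P''>0): P(1)=-1. Local minima of Q: Q(-4)=64, Q(3)=-279.
So the global minimum of phi is P(1) + Q(3) + 1 = -1 − 279 + 1 = -279, attained at (1, 3).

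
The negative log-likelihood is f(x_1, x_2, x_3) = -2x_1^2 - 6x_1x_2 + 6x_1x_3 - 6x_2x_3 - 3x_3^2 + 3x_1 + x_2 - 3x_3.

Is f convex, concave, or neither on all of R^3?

f is quadratic, so its Hessian is the constant matrix H = [[-4, -6, 6], [-6, 0, -6], [6, -6, -6]].
Leading principal minors: -4, -36, 792.
Neither pattern holds ⇒ H is indefinite ⇒ neither convex nor concave.

neither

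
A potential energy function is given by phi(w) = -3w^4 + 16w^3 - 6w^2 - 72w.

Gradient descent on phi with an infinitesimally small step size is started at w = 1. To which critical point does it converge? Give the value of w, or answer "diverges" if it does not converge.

phi'(w) = -12(w - 3)(w - 2)(w + 1), so phi'(1) = -48.
Gradient descent moves in the -phi' direction, i.e. w is increasing.
The nearest critical point in that direction is w = 2, where phi'' = 36 > 0 (a local minimum). The iterate converges there.

2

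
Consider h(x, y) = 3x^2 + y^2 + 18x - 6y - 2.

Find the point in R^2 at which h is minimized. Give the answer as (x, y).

h(x,y) separates as P(x) + Q(y) − 2, so its minimum is min P + min Q − 2.
P'(x) = 6x + 18 vanishes at x ∈ {-3}; Q'(y) = 2y - 6 vanishes at y ∈ {3}.
Local minima of P (where P''>0): P(-3)=-27. Local minima of Q: Q(3)=-9.
So the global minimum of h is P(-3) + Q(3) − 2 = -27 − 9 − 2 = -38, attained at (-3, 3).

(-3, 3)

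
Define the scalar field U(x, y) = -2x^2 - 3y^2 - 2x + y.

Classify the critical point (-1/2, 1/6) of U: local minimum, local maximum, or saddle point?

local maximum

The Hessian of U is constant: H = [[-4, 0], [0, -6]].
det(H) = (-4)·(-6) − 0² = 24.
det(H) > 0 and tr(H) = -10 < 0, so H is negative definite and the point is a local maximum.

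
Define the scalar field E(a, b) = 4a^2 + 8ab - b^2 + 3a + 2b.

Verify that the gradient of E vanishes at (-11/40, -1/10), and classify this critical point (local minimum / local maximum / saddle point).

saddle point

∇E = (8a + 8b + 3, 8a - 2b + 2); substituting (-11/40, -1/10) gives ∇E = (0, 0), so (-11/40, -1/10) is indeed a critical point.
The Hessian of E is constant: H = [[8, 8], [8, -2]].
det(H) = 8·(-2) − 8² = -80.
Since det(H) < 0, H is indefinite and the critical point is a saddle point.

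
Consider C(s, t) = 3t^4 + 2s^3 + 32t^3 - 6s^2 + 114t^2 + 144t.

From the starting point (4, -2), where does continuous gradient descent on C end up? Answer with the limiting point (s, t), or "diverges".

C is separable, so gradient descent decouples: s follows -∂C/∂s, t follows -∂C/∂t.
∂C/∂s = 6s(s - 2); at s=4 this is 48, so s decreases.
∂C/∂t = 12(t + 1)(t + 3)(t + 4); at t=-2 this is -24, so t increases.
s converges to its nearest critical value 2 (a local min of the s-part); t converges to -1. The iterate converges to (2, -1).

(2, -1)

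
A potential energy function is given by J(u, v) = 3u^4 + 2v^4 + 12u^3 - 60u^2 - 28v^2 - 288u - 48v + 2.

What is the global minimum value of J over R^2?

J(u,v) separates as P(u) + Q(v) + 2, so its minimum is min P + min Q + 2.
P'(u) = 12(u - 3)(u + 2)(u + 4) vanishes at u ∈ {-4, -2, 3}; Q'(v) = 8(v - 3)(v + 1)(v + 2) vanishes at v ∈ {-2, -1, 3}.
Local minima of P (where P''>0): P(-4)=192, P(3)=-837. Local minima of Q: Q(-2)=16, Q(3)=-234.
So the global minimum of J is P(3) + Q(3) + 2 = -837 − 234 + 2 = -1069, attained at (3, 3).

-1069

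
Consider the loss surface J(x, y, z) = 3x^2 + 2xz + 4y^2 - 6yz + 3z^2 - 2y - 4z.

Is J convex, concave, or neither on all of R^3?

J is quadratic, so its Hessian is the constant matrix H = [[6, 0, 2], [0, 8, -6], [2, -6, 6]].
Leading principal minors: 6, 48, 40.
All positive ⇒ H ≻ 0 ⇒ convex.

convex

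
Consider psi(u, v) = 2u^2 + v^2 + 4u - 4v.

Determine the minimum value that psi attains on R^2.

psi(u,v) separates as P(u) + Q(v), so its minimum is min P + min Q.
P'(u) = 4u + 4 vanishes at u ∈ {-1}; Q'(v) = 2v - 4 vanishes at v ∈ {2}.
Local minima of P (where P''>0): P(-1)=-2. Local minima of Q: Q(2)=-4.
So the global minimum of psi is P(-1) + Q(2) = -2 − 4 = -6, attained at (-1, 2).

-6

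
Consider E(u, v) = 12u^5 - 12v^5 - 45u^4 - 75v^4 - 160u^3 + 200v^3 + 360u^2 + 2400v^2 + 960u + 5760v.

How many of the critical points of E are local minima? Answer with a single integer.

E separates as a function of u plus a function of v, so ∇E=0 decouples.
∂E/∂u = 60(u - 4)(u - 2)(u + 1)(u + 2) = 0 at u ∈ {-2, -1, 2, 4}; ∂E/∂v = -60(v - 4)(v + 2)(v + 3)(v + 4) = 0 at v ∈ {-4, -3, -2, 4}.
The Hessian is diagonal: diag(E_uu, E_vv). Second derivatives: E_uu(-2)=-1440, E_uu(-1)=900, E_uu(2)=-1440, E_uu(4)=3600; E_vv(-4)=960, E_vv(-3)=-420, E_vv(-2)=720, E_vv(4)=-20160.
Local minima occur where both diagonal entries positive: (-1, -4), (-1, -2), (4, -4), (4, -2). Count: 4.

4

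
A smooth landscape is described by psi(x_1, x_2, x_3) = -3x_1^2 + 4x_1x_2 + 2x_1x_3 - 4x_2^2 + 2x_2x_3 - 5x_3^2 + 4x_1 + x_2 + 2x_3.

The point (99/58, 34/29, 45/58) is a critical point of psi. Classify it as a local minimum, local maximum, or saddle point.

The Hessian is constant: H = [[-6, 4, 2], [4, -8, 2], [2, 2, -10]].
Leading principal minors: Δ₁ = -6, Δ₂ = 32, Δ₃ = -232.
The minors alternate sign starting negative (−, +, −), so H is negative definite: a local maximum.

local maximum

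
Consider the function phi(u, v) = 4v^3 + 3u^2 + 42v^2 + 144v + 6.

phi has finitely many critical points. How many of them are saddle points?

1

phi separates as a function of u plus a function of v, so ∇phi=0 decouples.
∂phi/∂u = 6u = 0 at u ∈ {0}; ∂phi/∂v = 12(v + 3)(v + 4) = 0 at v ∈ {-4, -3}.
The Hessian is diagonal: diag(phi_uu, phi_vv). Second derivatives: phi_uu(0)=6; phi_vv(-4)=-12, phi_vv(-3)=12.
Saddle points occur where the two diagonal entries have opposite signs: (0, -4). Count: 1.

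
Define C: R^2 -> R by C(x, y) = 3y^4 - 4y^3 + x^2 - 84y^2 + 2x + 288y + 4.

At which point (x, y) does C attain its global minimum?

(-1, -4)

C(x,y) separates as P(x) + Q(y) + 4, so its minimum is min P + min Q + 4.
P'(x) = 2x + 2 vanishes at x ∈ {-1}; Q'(y) = 12(y - 3)(y - 2)(y + 4) vanishes at y ∈ {-4, 2, 3}.
Local minima of P (where P''>0): P(-1)=-1. Local minima of Q: Q(-4)=-1472, Q(3)=243.
So the global minimum of C is P(-1) + Q(-4) + 4 = -1 − 1472 + 4 = -1469, attained at (-1, -4).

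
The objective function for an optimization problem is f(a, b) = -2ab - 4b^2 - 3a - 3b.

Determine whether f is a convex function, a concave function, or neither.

neither

f is quadratic, so its Hessian is the constant matrix H = [[0, -2], [-2, -8]].
det(H) = -4, tr(H) = -8.
det(H) < 0, so H is indefinite: neither convex nor concave.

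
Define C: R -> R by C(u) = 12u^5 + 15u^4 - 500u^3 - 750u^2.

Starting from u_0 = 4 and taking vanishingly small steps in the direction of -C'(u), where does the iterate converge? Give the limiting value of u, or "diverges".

C'(u) = 60u(u - 5)(u + 1)(u + 5), so C'(4) = -10800.
Gradient descent moves in the -C' direction, i.e. u is increasing.
The nearest critical point in that direction is u = 5, where C'' = 18000 > 0 (a local minimum). The iterate converges there.

5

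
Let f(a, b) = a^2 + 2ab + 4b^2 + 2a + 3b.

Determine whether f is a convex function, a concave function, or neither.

convex

f is quadratic, so its Hessian is the constant matrix H = [[2, 2], [2, 8]].
det(H) = 12, tr(H) = 10.
det(H) > 0 and tr(H) > 0, so H is positive definite everywhere: convex.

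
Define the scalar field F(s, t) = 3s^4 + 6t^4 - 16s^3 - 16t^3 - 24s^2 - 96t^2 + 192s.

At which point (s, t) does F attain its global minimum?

F(s,t) separates as P(s) + Q(t), so its minimum is min P + min Q.
P'(s) = 12(s - 4)(s - 2)(s + 2) vanishes at s ∈ {-2, 2, 4}; Q'(t) = 24t(t - 4)(t + 2) vanishes at t ∈ {-2, 0, 4}.
Local minima of P (where P''>0): P(-2)=-304, P(4)=128. Local minima of Q: Q(-2)=-160, Q(4)=-1024.
So the global minimum of F is P(-2) + Q(4) = -304 − 1024 = -1328, attained at (-2, 4).

(-2, 4)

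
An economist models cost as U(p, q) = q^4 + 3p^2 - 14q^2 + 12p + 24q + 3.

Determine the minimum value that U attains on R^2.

U(p,q) separates as A(p) + B(q) + 3, so its minimum is min A + min B + 3.
A'(p) = 6p + 12 vanishes at p ∈ {-2}; B'(q) = 4(q - 2)(q - 1)(q + 3) vanishes at q ∈ {-3, 1, 2}.
Local minima of A (where A''>0): A(-2)=-12. Local minima of B: B(-3)=-117, B(2)=8.
So the global minimum of U is A(-2) + B(-3) + 3 = -12 − 117 + 3 = -126, attained at (-2, -3).

-126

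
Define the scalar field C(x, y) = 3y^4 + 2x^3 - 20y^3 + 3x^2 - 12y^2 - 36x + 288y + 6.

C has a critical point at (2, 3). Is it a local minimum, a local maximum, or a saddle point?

The mixed partial ∂²C/∂x∂y is 0, so the Hessian at any point is diag(C_xx, C_yy) = diag(6(2x + 1), 12(3y^2 - 10y - 2)).
At (2, 3): H = diag(30, -60).
The eigenvalues have opposite signs, so H is indefinite: a saddle point.

saddle point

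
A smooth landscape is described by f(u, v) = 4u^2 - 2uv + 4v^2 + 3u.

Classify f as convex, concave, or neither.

convex

f is quadratic, so its Hessian is the constant matrix H = [[8, -2], [-2, 8]].
det(H) = 60, tr(H) = 16.
det(H) > 0 and tr(H) > 0, so H is positive definite everywhere: convex.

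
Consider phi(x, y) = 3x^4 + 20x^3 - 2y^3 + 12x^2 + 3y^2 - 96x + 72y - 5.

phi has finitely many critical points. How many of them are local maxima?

phi separates as a function of x plus a function of y, so ∇phi=0 decouples.
∂phi/∂x = 12(x - 1)(x + 2)(x + 4) = 0 at x ∈ {-4, -2, 1}; ∂phi/∂y = -6(y - 4)(y + 3) = 0 at y ∈ {-3, 4}.
The Hessian is diagonal: diag(phi_xx, phi_yy). Second derivatives: phi_xx(-4)=120, phi_xx(-2)=-72, phi_xx(1)=180; phi_yy(-3)=42, phi_yy(4)=-42.
Local maxima occur where both diagonal entries negative: (-2, 4). Count: 1.

1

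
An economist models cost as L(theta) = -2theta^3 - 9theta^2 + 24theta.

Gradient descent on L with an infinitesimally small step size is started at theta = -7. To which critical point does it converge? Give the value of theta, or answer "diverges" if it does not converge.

L'(theta) = -6(theta - 1)(theta + 4), so L'(-7) = -144.
Gradient descent moves in the -L' direction, i.e. theta is increasing.
The nearest critical point in that direction is theta = -4, where L'' = 30 > 0 (a local minimum). The iterate converges there.

-4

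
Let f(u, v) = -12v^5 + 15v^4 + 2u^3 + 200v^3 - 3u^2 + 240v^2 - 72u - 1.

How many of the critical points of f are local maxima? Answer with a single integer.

2

f separates as a function of u plus a function of v, so ∇f=0 decouples.
∂f/∂u = 6(u - 4)(u + 3) = 0 at u ∈ {-3, 4}; ∂f/∂v = -60v(v - 4)(v + 1)(v + 2) = 0 at v ∈ {-2, -1, 0, 4}.
The Hessian is diagonal: diag(f_uu, f_vv). Second derivatives: f_uu(-3)=-42, f_uu(4)=42; f_vv(-2)=720, f_vv(-1)=-300, f_vv(0)=480, f_vv(4)=-7200.
Local maxima occur where both diagonal entries negative: (-3, -1), (-3, 4). Count: 2.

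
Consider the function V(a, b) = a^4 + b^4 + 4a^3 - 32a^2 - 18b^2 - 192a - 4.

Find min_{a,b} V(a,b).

-853

V(a,b) separates as P(a) + Q(b) − 4, so its minimum is min P + min Q − 4.
P'(a) = 4(a - 4)(a + 3)(a + 4) vanishes at a ∈ {-4, -3, 4}; Q'(b) = 4b(b - 3)(b + 3) vanishes at b ∈ {-3, 0, 3}.
Local minima of P (where P''>0): P(-4)=256, P(4)=-768. Local minima of Q: Q(-3)=-81, Q(3)=-81.
So the global minimum of V is P(4) + Q(-3) − 4 = -768 − 81 − 4 = -853, attained at (4, -3).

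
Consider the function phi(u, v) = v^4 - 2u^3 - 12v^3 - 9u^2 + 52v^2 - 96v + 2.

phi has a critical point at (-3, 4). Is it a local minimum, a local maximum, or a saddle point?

local minimum

The mixed partial ∂²phi/∂u∂v is 0, so the Hessian at any point is diag(phi_uu, phi_vv) = diag(-6(2u + 3), 4(3v^2 - 18v + 26)).
At (-3, 4): H = diag(18, 8).
Both eigenvalues are positive, so H is positive definite: a local minimum.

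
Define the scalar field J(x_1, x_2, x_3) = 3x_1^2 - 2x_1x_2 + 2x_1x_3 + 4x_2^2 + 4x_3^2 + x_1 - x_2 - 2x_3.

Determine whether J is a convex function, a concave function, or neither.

convex

J is quadratic, so its Hessian is the constant matrix H = [[6, -2, 2], [-2, 8, 0], [2, 0, 8]].
Leading principal minors: 6, 44, 320.
All positive ⇒ H ≻ 0 ⇒ convex.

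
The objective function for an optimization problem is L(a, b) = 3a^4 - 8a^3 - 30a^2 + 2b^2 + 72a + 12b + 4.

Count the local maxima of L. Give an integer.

0

L separates as a function of a plus a function of b, so ∇L=0 decouples.
∂L/∂a = 12(a - 3)(a - 1)(a + 2) = 0 at a ∈ {-2, 1, 3}; ∂L/∂b = 4(b + 3) = 0 at b ∈ {-3}.
The Hessian is diagonal: diag(L_aa, L_bb). Second derivatives: L_aa(-2)=180, L_aa(1)=-72, L_aa(3)=120; L_bb(-3)=4.
Local maxima occur where both diagonal entries negative: none. Count: 0.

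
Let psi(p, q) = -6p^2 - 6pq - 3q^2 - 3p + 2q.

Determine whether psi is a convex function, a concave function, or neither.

psi is quadratic, so its Hessian is the constant matrix H = [[-12, -6], [-6, -6]].
det(H) = 36, tr(H) = -18.
det(H) > 0 and tr(H) < 0, so H is negative definite everywhere: concave.

concave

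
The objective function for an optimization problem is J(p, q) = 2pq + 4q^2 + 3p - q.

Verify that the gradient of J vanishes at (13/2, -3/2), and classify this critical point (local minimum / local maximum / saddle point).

∇J = (2q + 3, 2p + 8q - 1); substituting (13/2, -3/2) gives ∇J = (0, 0), so (13/2, -3/2) is indeed a critical point.
The Hessian of J is constant: H = [[0, 2], [2, 8]].
det(H) = 0·8 − 2² = -4.
Since det(H) < 0, H is indefinite and the critical point is a saddle point.

saddle point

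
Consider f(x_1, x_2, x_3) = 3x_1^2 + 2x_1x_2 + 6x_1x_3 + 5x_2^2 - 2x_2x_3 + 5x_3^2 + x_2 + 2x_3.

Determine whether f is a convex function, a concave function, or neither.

f is quadratic, so its Hessian is the constant matrix H = [[6, 2, 6], [2, 10, -2], [6, -2, 10]].
Leading principal minors: 6, 56, 128.
All positive ⇒ H ≻ 0 ⇒ convex.

convex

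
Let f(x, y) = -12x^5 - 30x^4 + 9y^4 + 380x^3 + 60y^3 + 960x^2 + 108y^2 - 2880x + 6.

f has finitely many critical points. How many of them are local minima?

f separates as a function of x plus a function of y, so ∇f=0 decouples.
∂f/∂x = -60(x - 4)(x - 1)(x + 3)(x + 4) = 0 at x ∈ {-4, -3, 1, 4}; ∂f/∂y = 36y(y + 2)(y + 3) = 0 at y ∈ {-3, -2, 0}.
The Hessian is diagonal: diag(f_xx, f_yy). Second derivatives: f_xx(-4)=2400, f_xx(-3)=-1680, f_xx(1)=3600, f_xx(4)=-10080; f_yy(-3)=108, f_yy(-2)=-72, f_yy(0)=216.
Local minima occur where both diagonal entries positive: (-4, -3), (-4, 0), (1, -3), (1, 0). Count: 4.

4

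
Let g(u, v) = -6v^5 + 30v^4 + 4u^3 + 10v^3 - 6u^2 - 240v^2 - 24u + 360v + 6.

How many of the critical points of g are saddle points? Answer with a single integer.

g separates as a function of u plus a function of v, so ∇g=0 decouples.
∂g/∂u = 12(u - 2)(u + 1) = 0 at u ∈ {-1, 2}; ∂g/∂v = -30(v - 3)(v - 2)(v - 1)(v + 2) = 0 at v ∈ {-2, 1, 2, 3}.
The Hessian is diagonal: diag(g_uu, g_vv). Second derivatives: g_uu(-1)=-36, g_uu(2)=36; g_vv(-2)=1800, g_vv(1)=-180, g_vv(2)=120, g_vv(3)=-300.
Saddle points occur where the two diagonal entries have opposite signs: (-1, -2), (-1, 2), (2, 1), (2, 3). Count: 4.

4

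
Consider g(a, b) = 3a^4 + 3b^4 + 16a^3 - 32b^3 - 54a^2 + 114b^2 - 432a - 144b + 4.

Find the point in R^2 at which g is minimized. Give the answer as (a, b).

(3, 1)

g(a,b) separates as P(a) + Q(b) + 4, so its minimum is min P + min Q + 4.
P'(a) = 12(a - 3)(a + 3)(a + 4) vanishes at a ∈ {-4, -3, 3}; Q'(b) = 12(b - 4)(b - 3)(b - 1) vanishes at b ∈ {1, 3, 4}.
Local minima of P (where P''>0): P(-4)=608, P(3)=-1107. Local minima of Q: Q(1)=-59, Q(4)=-32.
So the global minimum of g is P(3) + Q(1) + 4 = -1107 − 59 + 4 = -1162, attained at (3, 1).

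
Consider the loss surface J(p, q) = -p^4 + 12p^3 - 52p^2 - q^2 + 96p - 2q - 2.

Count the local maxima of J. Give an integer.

J separates as a function of p plus a function of q, so ∇J=0 decouples.
∂J/∂p = -4(p - 4)(p - 3)(p - 2) = 0 at p ∈ {2, 3, 4}; ∂J/∂q = -2(q + 1) = 0 at q ∈ {-1}.
The Hessian is diagonal: diag(J_pp, J_qq). Second derivatives: J_pp(2)=-8, J_pp(3)=4, J_pp(4)=-8; J_qq(-1)=-2.
Local maxima occur where both diagonal entries negative: (2, -1), (4, -1). Count: 2.

2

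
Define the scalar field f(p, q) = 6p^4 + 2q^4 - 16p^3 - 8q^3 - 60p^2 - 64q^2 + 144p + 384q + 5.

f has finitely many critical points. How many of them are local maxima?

f separates as a function of p plus a function of q, so ∇f=0 decouples.
∂f/∂p = 24(p - 3)(p - 1)(p + 2) = 0 at p ∈ {-2, 1, 3}; ∂f/∂q = 8(q - 4)(q - 3)(q + 4) = 0 at q ∈ {-4, 3, 4}.
The Hessian is diagonal: diag(f_pp, f_qq). Second derivatives: f_pp(-2)=360, f_pp(1)=-144, f_pp(3)=240; f_qq(-4)=448, f_qq(3)=-56, f_qq(4)=64.
Local maxima occur where both diagonal entries negative: (1, 3). Count: 1.

1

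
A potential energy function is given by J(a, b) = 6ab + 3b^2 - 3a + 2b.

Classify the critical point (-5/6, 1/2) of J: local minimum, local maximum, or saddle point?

The Hessian of J is constant: H = [[0, 6], [6, 6]].
det(H) = 0·6 − 6² = -36.
Since det(H) < 0, H is indefinite and the critical point is a saddle point.

saddle point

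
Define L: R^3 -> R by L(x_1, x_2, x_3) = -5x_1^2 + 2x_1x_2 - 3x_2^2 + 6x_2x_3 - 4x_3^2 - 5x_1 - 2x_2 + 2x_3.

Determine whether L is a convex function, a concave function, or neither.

L is quadratic, so its Hessian is the constant matrix H = [[-10, 2, 0], [2, -6, 6], [0, 6, -8]].
Leading principal minors: -10, 56, -88.
Signs alternate −, +, − ⇒ H ≺ 0 ⇒ concave.

concave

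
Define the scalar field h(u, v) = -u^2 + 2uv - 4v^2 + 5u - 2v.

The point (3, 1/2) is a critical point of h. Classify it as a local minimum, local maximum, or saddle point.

local maximum

The Hessian of h is constant: H = [[-2, 2], [2, -8]].
det(H) = (-2)·(-8) − 2² = 12.
det(H) > 0 and tr(H) = -10 < 0, so H is negative definite and the point is a local maximum.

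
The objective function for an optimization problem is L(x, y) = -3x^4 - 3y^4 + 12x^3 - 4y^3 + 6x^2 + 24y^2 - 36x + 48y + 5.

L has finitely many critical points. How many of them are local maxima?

4

L separates as a function of x plus a function of y, so ∇L=0 decouples.
∂L/∂x = -12(x - 3)(x - 1)(x + 1) = 0 at x ∈ {-1, 1, 3}; ∂L/∂y = -12(y - 2)(y + 1)(y + 2) = 0 at y ∈ {-2, -1, 2}.
The Hessian is diagonal: diag(L_xx, L_yy). Second derivatives: L_xx(-1)=-96, L_xx(1)=48, L_xx(3)=-96; L_yy(-2)=-48, L_yy(-1)=36, L_yy(2)=-144.
Local maxima occur where both diagonal entries negative: (-1, -2), (-1, 2), (3, -2), (3, 2). Count: 4.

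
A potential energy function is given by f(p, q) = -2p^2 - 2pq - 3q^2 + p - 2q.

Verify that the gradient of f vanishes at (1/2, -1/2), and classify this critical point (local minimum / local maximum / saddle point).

∇f = (-4p - 2q + 1, -2p - 6q - 2); substituting (1/2, -1/2) gives ∇f = (0, 0), so (1/2, -1/2) is indeed a critical point.
The Hessian of f is constant: H = [[-4, -2], [-2, -6]].
det(H) = (-4)·(-6) − (-2)² = 20.
det(H) > 0 and tr(H) = -10 < 0, so H is negative definite and the point is a local maximum.

local maximum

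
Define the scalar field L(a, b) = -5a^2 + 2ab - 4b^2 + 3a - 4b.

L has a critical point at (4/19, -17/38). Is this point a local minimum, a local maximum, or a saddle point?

local maximum

The Hessian of L is constant: H = [[-10, 2], [2, -8]].
det(H) = (-10)·(-8) − 2² = 76.
det(H) > 0 and tr(H) = -18 < 0, so H is negative definite and the point is a local maximum.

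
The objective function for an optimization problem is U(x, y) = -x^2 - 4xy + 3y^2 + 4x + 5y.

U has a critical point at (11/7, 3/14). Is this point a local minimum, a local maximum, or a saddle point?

saddle point

The Hessian of U is constant: H = [[-2, -4], [-4, 6]].
det(H) = (-2)·6 − (-4)² = -28.
Since det(H) < 0, H is indefinite and the critical point is a saddle point.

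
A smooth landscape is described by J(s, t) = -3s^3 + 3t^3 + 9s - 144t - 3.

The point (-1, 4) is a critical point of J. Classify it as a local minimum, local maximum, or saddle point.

local minimum

The mixed partial ∂²J/∂s∂t is 0, so the Hessian at any point is diag(J_ss, J_tt) = diag(-18s, 18t).
At (-1, 4): H = diag(18, 72).
Both eigenvalues are positive, so H is positive definite: a local minimum.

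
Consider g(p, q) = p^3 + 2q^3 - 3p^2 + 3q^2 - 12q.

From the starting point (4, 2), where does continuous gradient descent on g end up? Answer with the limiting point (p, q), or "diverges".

g is separable, so gradient descent decouples: p follows -∂g/∂p, q follows -∂g/∂q.
∂g/∂p = 3p(p - 2); at p=4 this is 24, so p decreases.
∂g/∂q = 6(q - 1)(q + 2); at q=2 this is 24, so q decreases.
p converges to its nearest critical value 2 (a local min of the p-part); q converges to 1. The iterate converges to (2, 1).

(2, 1)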